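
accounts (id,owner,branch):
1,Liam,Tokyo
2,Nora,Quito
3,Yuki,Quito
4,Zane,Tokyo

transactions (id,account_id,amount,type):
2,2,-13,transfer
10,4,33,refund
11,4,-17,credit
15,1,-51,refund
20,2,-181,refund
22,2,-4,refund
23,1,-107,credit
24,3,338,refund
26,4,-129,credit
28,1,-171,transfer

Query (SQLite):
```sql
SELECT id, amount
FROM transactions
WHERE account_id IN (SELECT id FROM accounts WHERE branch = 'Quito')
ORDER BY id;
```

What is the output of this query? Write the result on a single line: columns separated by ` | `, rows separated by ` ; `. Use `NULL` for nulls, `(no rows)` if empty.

2 | -13 ; 20 | -181 ; 22 | -4 ; 24 | 338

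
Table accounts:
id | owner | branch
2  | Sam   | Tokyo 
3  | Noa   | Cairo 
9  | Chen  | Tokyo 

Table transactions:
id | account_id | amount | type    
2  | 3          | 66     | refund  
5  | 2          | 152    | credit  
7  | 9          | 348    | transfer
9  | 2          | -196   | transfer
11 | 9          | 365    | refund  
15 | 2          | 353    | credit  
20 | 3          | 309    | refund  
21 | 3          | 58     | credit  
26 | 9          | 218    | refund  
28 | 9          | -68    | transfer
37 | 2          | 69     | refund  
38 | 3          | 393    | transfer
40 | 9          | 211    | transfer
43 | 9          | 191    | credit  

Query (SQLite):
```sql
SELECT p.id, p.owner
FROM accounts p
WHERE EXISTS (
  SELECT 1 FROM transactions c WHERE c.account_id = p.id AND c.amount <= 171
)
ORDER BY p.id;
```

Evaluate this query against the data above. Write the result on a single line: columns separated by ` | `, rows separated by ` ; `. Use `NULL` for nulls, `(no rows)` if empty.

2 | Sam ; 3 | Noa ; 9 | Chen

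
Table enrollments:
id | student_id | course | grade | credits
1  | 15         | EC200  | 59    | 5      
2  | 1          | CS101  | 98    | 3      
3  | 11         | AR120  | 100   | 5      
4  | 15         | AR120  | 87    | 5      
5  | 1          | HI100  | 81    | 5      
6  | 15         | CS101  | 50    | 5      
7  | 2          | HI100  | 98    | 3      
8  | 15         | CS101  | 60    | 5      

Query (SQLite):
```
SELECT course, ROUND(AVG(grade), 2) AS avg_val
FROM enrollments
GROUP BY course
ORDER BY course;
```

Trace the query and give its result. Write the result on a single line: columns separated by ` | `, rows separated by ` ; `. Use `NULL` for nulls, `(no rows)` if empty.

AR120 | 93.5 ; CS101 | 69.33 ; EC200 | 59 ; HI100 | 89.5

Partition enrollments by course; compute ROUND(AVG(grade), 2) within each group.
  AR120: ids {3, 4} → ROUND(AVG(grade), 2)=93.5
  CS101: ids {2, 6, 8} → ROUND(AVG(grade), 2)=69.33
  EC200: ids {1} → ROUND(AVG(grade), 2)=59
  HI100: ids {5, 7} → ROUND(AVG(grade), 2)=89.5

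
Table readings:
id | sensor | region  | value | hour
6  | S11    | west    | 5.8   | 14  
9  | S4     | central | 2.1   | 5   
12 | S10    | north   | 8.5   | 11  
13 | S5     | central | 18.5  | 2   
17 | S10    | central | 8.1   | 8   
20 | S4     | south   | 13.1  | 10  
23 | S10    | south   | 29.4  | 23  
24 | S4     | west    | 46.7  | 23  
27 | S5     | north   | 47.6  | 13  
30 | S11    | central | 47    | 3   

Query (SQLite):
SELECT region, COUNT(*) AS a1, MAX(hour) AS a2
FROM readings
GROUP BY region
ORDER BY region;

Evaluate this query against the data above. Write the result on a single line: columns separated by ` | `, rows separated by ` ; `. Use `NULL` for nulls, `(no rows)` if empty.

Group readings by region.
Per group compute: COUNT(*), MAX(hour).
  central: ids {9, 13, 17, 30} → COUNT(*)=4, MAX(hour)=8
  north: ids {12, 27} → COUNT(*)=2, MAX(hour)=13
  south: ids {20, 23} → COUNT(*)=2, MAX(hour)=23
  west: ids {6, 24} → COUNT(*)=2, MAX(hour)=23

central | 4 | 8 ; north | 2 | 13 ; south | 2 | 23 ; west | 2 | 23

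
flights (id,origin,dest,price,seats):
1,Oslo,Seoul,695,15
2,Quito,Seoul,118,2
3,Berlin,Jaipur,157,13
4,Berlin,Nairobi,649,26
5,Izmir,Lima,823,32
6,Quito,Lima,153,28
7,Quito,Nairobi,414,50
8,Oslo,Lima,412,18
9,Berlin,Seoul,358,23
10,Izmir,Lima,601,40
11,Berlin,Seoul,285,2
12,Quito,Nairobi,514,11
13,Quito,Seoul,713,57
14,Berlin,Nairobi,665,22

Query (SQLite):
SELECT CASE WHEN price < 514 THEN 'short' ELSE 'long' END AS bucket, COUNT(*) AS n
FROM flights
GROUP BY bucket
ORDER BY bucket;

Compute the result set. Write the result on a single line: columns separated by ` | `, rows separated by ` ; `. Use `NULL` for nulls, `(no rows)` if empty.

Bucket rows by price < 514 → 'short' else 'long'; count each bucket.

long | 7 ; short | 7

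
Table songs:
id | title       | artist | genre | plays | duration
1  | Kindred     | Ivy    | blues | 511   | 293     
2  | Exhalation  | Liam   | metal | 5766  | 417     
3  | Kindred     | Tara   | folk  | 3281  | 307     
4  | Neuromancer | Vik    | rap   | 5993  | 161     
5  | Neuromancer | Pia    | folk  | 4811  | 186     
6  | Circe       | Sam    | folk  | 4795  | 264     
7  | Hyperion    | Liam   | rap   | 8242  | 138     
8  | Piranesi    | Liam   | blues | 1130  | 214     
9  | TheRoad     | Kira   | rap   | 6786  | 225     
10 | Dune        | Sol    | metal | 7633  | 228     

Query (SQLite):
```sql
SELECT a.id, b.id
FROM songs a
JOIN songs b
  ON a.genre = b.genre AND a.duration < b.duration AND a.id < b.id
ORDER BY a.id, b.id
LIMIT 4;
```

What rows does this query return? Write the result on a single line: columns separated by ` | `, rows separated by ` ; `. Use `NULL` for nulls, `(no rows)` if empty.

Pairs (a,b) with same genre, a.duration < b.duration, a.id < b.id.
genre groups: blues:{1,8} folk:{3,5,6} metal:{2,10} rap:{4,7,9}
Ordered by (a.id, b.id); first 4.

4 | 9 ; 5 | 6 ; 7 | 9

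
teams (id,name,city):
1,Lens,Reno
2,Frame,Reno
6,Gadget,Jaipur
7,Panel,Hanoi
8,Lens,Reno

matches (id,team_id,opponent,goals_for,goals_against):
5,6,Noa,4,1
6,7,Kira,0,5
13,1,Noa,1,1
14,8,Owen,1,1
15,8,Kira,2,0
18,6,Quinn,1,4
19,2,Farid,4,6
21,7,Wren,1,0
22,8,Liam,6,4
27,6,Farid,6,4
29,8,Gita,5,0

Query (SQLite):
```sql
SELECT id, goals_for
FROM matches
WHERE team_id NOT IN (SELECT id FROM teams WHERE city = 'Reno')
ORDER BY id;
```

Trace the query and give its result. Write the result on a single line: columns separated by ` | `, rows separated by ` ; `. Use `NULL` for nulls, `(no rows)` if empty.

Inner query: teams.id where city = 'Reno'.
Outer: keep matches rows whose team_id is not in that set.
Inner query → {1, 2, 8}

5 | 4 ; 6 | 0 ; 18 | 1 ; 21 | 1 ; 27 | 6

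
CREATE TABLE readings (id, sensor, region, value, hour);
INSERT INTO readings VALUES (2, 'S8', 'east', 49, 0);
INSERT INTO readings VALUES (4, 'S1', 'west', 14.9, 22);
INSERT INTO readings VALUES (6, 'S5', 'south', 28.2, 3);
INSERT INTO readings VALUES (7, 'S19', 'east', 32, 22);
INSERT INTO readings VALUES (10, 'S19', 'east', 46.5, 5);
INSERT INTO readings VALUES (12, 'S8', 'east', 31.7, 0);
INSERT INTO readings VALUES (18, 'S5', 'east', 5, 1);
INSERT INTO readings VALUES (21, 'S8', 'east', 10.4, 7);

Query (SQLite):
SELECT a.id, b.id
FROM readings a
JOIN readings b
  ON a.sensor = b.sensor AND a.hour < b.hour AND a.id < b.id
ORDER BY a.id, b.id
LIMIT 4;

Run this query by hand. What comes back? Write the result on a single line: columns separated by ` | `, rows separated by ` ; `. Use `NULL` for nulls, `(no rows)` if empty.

Pairs (a,b) with same sensor, a.hour < b.hour, a.id < b.id.
sensor groups: S1:{4} S19:{7,10} S5:{6,18} S8:{2,12,21}
Ordered by (a.id, b.id); first 4.

2 | 21 ; 12 | 21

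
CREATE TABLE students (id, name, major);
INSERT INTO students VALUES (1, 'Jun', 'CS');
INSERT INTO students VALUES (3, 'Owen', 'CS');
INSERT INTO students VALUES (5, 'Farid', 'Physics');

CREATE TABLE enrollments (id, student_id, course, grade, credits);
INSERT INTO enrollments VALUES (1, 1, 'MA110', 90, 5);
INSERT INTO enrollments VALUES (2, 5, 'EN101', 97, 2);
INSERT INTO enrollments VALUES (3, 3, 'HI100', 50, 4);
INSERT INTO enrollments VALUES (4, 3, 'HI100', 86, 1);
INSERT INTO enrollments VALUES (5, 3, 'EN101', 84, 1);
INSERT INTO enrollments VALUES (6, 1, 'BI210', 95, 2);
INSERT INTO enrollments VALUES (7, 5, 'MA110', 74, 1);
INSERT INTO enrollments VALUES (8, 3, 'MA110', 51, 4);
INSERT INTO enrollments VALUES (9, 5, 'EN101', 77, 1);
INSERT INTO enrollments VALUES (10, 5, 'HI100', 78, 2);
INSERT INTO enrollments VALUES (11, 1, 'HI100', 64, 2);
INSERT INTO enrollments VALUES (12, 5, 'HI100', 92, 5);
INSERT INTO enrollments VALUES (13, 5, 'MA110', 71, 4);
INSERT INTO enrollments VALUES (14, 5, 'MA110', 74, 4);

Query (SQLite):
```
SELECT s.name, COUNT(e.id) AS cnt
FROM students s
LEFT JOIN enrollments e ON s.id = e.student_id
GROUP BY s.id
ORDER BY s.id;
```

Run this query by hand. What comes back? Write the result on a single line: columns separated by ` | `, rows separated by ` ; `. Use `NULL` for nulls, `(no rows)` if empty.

LEFT JOIN keeps every students row; unmatched ones get NULL for enrollments columns.
Group by students.id and compute COUNT(e.id). COUNT(col) of an all-NULL group is 0.
  1: ids {1, 6, 11} → COUNT(e.id)=3
  3: ids {3, 4, 5, 8} → COUNT(e.id)=4
  5: ids {2, 7, 9, 10, 12, 13, 14} → COUNT(e.id)=7

Jun | 3 ; Owen | 4 ; Farid | 7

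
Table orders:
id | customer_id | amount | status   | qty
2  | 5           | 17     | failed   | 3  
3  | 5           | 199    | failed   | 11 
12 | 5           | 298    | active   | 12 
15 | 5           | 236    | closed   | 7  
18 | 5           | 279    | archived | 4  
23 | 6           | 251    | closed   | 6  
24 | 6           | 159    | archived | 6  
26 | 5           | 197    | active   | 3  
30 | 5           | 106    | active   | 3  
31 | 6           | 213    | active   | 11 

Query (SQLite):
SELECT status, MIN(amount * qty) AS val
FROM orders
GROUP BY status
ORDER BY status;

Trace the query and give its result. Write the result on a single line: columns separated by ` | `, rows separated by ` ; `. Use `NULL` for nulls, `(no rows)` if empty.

active | 318 ; archived | 954 ; closed | 1506 ; failed | 51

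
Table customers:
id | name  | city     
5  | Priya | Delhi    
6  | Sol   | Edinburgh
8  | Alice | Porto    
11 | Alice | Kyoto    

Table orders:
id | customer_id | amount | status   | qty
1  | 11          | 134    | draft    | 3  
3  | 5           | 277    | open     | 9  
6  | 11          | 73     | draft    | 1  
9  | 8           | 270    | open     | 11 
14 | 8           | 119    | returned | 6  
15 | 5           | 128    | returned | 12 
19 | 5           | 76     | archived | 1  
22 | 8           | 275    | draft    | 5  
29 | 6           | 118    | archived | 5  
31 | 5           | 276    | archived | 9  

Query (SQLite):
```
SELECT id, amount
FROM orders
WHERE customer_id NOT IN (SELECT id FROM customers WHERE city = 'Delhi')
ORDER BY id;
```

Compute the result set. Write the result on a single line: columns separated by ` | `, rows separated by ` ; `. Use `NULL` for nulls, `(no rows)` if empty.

Inner query: customers.id where city = 'Delhi'.
Outer: keep orders rows whose customer_id is not in that set.
Inner query → {5}

1 | 134 ; 6 | 73 ; 9 | 270 ; 14 | 119 ; 22 | 275 ; 29 | 118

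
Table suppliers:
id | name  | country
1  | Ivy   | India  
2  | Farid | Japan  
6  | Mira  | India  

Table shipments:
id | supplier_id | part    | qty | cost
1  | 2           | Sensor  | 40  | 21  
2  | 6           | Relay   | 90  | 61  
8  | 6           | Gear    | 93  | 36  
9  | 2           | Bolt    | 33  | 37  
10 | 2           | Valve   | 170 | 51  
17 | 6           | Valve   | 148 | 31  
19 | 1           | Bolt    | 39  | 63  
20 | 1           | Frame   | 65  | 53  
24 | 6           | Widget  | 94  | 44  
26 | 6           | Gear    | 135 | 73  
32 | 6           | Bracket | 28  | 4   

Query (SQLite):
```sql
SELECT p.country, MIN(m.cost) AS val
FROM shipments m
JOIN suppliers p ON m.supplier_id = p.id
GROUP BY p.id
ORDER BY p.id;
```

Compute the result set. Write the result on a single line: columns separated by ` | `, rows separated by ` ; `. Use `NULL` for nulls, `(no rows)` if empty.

India | 53 ; Japan | 21 ; India | 4

Join each shipments row to its suppliers via supplier_id.
Group joined rows by suppliers.id; compute MIN(m.cost) per group.
  1: ids {19, 20} → MIN(m.cost)=53
  2: ids {1, 9, 10} → MIN(m.cost)=21
  6: ids {2, 8, 17, 24, 26, 32} → MIN(m.cost)=4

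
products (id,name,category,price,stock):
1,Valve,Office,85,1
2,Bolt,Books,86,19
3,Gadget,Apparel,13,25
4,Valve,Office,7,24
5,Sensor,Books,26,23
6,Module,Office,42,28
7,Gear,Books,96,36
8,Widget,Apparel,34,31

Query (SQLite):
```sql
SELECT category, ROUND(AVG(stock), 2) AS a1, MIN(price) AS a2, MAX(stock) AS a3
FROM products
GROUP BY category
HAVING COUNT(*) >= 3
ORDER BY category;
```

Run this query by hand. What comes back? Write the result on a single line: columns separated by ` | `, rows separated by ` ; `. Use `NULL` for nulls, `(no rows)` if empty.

Group products by category.
Per group compute: ROUND(AVG(stock), 2), MIN(price), MAX(stock).
HAVING: drop groups with fewer than 3 rows.
  Apparel: ids {3, 8} → ROUND(AVG(stock), 2)=28, MIN(price)=13, MAX(stock)=31
  Books: ids {2, 5, 7} → ROUND(AVG(stock), 2)=26, MIN(price)=26, MAX(stock)=36
  Office: ids {1, 4, 6} → ROUND(AVG(stock), 2)=17.67, MIN(price)=7, MAX(stock)=28

Books | 26 | 26 | 36 ; Office | 17.67 | 7 | 28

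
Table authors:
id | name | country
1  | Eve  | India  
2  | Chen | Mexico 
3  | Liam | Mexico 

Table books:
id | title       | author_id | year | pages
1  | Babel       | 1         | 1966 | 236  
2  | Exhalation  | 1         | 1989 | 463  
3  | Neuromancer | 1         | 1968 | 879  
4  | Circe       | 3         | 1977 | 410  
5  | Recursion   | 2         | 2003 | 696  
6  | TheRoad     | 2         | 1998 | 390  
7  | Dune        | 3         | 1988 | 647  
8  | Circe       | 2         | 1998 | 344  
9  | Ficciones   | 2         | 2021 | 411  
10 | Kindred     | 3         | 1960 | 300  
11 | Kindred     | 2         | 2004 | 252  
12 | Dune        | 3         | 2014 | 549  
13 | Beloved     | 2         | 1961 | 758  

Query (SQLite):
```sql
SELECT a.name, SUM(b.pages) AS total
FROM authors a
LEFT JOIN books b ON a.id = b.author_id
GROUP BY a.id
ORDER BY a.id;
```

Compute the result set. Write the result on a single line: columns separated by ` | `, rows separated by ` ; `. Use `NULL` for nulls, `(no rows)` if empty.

LEFT JOIN keeps every authors row; unmatched ones get NULL for books columns.
Group by authors.id and compute SUM(b.pages). SUM over an all-NULL group is NULL.
  1: ids {1, 2, 3} → SUM(b.pages)=1578
  2: ids {5, 6, 8, 9, 11, 13} → SUM(b.pages)=2851
  3: ids {4, 7, 10, 12} → SUM(b.pages)=1906

Eve | 1578 ; Chen | 2851 ; Liam | 1906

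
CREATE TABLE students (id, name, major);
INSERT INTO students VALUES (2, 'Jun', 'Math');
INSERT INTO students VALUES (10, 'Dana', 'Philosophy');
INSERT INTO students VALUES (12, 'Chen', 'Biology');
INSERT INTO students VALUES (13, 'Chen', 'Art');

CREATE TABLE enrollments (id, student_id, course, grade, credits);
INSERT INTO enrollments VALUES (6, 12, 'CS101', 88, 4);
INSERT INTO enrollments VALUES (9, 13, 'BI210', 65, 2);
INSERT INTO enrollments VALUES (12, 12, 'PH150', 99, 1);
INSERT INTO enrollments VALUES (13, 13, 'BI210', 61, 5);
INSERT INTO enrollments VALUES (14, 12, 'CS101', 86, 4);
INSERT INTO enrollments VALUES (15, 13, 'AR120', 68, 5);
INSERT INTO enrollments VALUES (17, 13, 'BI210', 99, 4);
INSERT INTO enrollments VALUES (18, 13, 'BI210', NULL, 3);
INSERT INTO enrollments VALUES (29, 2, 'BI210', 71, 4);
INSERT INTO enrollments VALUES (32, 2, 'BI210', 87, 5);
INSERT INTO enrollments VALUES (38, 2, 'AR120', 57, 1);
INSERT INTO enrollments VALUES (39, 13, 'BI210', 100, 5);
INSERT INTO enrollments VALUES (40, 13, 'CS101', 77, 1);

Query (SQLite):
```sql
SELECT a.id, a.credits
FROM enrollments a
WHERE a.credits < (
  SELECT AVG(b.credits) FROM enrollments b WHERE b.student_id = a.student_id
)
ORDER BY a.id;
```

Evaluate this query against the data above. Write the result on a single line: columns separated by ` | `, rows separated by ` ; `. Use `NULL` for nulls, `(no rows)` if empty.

For each enrollments row a, compute AVG(credits) over rows sharing a.student_id.
Keep row a if a.credits < that per-group AVG.
  student_id=2: AVG(credits) = 3.333333
  student_id=12: AVG(credits) = 3.0
  student_id=13: AVG(credits) = 3.571429

9 | 2 ; 12 | 1 ; 18 | 3 ; 38 | 1 ; 40 | 1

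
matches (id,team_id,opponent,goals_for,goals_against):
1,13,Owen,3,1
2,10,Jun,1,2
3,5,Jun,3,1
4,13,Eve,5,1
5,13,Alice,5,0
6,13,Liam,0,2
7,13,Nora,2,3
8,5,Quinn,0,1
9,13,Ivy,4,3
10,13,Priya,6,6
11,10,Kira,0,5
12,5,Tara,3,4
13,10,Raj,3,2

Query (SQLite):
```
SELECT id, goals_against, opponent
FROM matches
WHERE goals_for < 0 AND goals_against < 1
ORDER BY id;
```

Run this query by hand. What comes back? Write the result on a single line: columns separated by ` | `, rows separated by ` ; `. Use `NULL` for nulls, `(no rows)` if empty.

goals_for < 0: ids { }
goals_against < 1: ids {5}
Combine with AND.

(no rows)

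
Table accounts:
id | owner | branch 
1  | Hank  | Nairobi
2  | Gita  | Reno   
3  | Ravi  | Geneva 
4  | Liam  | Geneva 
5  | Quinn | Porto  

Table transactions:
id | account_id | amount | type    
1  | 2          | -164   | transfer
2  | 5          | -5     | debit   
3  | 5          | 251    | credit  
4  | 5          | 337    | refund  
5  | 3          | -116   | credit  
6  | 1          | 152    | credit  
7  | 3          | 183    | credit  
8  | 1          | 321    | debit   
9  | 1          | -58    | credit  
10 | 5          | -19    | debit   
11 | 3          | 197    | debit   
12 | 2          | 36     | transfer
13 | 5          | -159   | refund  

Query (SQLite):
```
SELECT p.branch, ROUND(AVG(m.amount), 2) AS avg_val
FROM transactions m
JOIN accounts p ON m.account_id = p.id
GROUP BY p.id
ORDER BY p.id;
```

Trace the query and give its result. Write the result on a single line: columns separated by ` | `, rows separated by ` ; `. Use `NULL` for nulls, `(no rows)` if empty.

Nairobi | 138.33 ; Reno | -64 ; Geneva | 88 ; Porto | 81

Join each transactions row to its accounts via account_id.
Group joined rows by accounts.id; compute ROUND(AVG(m.amount), 2) per group.
  1: ids {6, 8, 9} → ROUND(AVG(m.amount), 2)=138.33
  2: ids {1, 12} → ROUND(AVG(m.amount), 2)=-64
  3: ids {5, 7, 11} → ROUND(AVG(m.amount), 2)=88
  5: ids {2, 3, 4, 10, 13} → ROUND(AVG(m.amount), 2)=81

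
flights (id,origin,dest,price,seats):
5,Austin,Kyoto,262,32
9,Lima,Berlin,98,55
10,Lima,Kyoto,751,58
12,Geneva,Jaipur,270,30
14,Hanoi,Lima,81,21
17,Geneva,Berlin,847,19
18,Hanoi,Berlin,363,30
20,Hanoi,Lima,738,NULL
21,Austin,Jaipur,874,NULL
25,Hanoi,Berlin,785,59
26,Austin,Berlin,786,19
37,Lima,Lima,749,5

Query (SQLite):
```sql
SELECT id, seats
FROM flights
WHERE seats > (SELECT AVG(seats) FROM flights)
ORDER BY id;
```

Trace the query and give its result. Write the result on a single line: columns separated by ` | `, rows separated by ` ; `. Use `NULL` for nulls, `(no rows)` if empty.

Scalar subquery: AVG(seats) over all flights rows = 32.8.
Keep rows where seats > that value.

9 | 55 ; 10 | 58 ; 25 | 59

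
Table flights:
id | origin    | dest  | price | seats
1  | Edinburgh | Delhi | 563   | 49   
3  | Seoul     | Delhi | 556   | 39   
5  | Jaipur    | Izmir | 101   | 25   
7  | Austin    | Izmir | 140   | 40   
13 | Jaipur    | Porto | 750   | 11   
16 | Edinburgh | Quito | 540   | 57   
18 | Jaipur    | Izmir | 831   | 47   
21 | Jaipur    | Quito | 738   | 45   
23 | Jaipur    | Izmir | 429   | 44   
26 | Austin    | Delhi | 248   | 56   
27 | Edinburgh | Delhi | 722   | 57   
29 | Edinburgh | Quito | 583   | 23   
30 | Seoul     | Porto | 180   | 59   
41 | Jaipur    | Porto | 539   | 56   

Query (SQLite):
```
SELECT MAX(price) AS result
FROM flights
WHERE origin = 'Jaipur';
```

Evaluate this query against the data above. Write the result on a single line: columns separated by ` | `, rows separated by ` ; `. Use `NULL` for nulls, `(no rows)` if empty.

831

Rows where origin='Jaipur' → price values: [101, 750, 831, 738, 429, 539].
MAX of non-NULL values = 831.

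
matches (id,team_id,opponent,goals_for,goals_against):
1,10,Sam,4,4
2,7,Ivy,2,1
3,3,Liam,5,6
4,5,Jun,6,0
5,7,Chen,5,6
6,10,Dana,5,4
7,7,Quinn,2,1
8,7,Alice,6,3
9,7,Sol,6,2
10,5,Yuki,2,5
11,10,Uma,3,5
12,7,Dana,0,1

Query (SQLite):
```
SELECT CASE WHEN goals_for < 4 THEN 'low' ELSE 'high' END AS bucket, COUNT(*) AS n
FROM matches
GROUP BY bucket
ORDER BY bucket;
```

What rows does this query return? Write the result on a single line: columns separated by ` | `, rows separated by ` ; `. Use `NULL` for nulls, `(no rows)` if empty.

high | 7 ; low | 5

Bucket rows by goals_for < 4 → 'low' else 'high'; count each bucket.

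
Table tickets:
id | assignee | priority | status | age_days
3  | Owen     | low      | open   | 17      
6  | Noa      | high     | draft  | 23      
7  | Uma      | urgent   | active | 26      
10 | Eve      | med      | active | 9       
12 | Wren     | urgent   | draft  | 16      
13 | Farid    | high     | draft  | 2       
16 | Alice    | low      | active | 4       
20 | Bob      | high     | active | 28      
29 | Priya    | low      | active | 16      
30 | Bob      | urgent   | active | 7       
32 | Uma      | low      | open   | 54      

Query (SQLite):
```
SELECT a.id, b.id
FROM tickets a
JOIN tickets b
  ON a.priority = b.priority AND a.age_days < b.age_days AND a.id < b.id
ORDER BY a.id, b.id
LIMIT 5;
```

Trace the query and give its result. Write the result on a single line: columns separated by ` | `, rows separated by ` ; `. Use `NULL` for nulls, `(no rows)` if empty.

Pairs (a,b) with same priority, a.age_days < b.age_days, a.id < b.id.
priority groups: high:{6,13,20} low:{3,16,29,32} med:{10} urgent:{7,12,30}
Ordered by (a.id, b.id); first 5.

3 | 32 ; 6 | 20 ; 13 | 20 ; 16 | 29 ; 16 | 32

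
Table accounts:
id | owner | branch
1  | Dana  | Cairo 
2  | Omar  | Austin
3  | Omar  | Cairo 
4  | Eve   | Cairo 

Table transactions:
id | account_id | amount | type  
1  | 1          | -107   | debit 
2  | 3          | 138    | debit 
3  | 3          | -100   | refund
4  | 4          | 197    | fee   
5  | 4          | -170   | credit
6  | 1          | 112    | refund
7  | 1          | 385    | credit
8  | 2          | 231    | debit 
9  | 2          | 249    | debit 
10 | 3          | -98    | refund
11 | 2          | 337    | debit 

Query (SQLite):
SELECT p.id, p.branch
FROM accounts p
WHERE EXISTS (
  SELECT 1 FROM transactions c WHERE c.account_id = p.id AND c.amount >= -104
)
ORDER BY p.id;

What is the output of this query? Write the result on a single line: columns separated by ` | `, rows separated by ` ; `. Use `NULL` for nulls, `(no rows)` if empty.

1 | Cairo ; 2 | Austin ; 3 | Cairo ; 4 | Cairo

For each accounts row, check whether any transactions with matching account_id has amount >= -104.
Keep rows where that is true.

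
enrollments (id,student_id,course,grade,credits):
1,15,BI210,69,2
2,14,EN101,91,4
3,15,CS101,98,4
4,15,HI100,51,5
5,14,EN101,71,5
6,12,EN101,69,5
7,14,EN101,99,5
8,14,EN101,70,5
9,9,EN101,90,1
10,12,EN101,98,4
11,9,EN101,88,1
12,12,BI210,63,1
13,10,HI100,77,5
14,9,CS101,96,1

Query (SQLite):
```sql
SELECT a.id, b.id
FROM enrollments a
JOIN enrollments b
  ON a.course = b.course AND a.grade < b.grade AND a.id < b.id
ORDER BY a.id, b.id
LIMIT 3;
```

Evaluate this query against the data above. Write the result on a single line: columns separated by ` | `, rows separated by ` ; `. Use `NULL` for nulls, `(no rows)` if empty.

Pairs (a,b) with same course, a.grade < b.grade, a.id < b.id.
course groups: BI210:{1,12} CS101:{3,14} EN101:{2,5,6,7,8,9,10,11} HI100:{4,13}
Ordered by (a.id, b.id); first 3.

2 | 7 ; 2 | 10 ; 4 | 13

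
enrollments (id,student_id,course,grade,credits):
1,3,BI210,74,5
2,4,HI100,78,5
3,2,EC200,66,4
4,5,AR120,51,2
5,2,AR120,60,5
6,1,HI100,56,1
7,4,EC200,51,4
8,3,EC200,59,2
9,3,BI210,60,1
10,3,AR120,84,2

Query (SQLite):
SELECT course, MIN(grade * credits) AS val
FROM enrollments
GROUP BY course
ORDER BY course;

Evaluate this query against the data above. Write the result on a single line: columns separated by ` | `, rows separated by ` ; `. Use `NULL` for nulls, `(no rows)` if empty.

For each row compute grade * credits.
Group by course; take MIN of the expression per group.
  AR120: ids {4, 5, 10} → MIN(grade * credits)=102
  BI210: ids {1, 9} → MIN(grade * credits)=60
  EC200: ids {3, 7, 8} → MIN(grade * credits)=118
  HI100: ids {2, 6} → MIN(grade * credits)=56

AR120 | 102 ; BI210 | 60 ; EC200 | 118 ; HI100 | 56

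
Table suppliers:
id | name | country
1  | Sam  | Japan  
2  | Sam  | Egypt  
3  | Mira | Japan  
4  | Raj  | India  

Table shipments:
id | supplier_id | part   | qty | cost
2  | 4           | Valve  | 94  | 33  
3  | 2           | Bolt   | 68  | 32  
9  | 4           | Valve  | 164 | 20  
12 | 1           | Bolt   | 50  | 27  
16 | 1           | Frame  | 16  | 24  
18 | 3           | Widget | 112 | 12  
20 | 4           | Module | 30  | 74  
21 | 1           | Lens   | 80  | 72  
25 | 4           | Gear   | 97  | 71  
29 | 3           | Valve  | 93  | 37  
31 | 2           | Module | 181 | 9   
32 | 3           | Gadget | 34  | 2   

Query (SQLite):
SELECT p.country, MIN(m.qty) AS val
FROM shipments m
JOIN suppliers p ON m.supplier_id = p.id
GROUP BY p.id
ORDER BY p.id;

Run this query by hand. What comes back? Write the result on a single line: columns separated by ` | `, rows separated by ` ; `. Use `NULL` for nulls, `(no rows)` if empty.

Japan | 16 ; Egypt | 68 ; Japan | 34 ; India | 30

Join each shipments row to its suppliers via supplier_id.
Group joined rows by suppliers.id; compute MIN(m.qty) per group.
  1: ids {12, 16, 21} → MIN(m.qty)=16
  2: ids {3, 31} → MIN(m.qty)=68
  3: ids {18, 29, 32} → MIN(m.qty)=34
  4: ids {2, 9, 20, 25} → MIN(m.qty)=30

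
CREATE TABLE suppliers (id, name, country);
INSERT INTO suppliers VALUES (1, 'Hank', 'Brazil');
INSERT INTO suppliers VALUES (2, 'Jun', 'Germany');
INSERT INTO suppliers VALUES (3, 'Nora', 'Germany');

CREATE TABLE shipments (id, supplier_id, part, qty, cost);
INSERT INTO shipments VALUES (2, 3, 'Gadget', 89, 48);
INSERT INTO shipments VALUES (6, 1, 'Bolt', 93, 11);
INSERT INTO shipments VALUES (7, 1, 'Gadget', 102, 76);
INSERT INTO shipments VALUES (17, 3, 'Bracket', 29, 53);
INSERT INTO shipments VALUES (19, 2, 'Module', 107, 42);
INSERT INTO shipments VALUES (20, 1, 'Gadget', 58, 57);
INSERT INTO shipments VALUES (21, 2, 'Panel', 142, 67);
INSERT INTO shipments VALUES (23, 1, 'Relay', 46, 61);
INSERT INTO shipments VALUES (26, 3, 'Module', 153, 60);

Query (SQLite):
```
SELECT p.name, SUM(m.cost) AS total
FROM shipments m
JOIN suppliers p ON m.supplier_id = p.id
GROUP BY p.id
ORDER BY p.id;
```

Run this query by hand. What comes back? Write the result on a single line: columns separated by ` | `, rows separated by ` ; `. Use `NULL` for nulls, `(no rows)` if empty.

Hank | 205 ; Jun | 109 ; Nora | 161

Join each shipments row to its suppliers via supplier_id.
Group joined rows by suppliers.id; compute SUM(m.cost) per group.
  1: ids {6, 7, 20, 23} → SUM(m.cost)=205
  2: ids {19, 21} → SUM(m.cost)=109
  3: ids {2, 17, 26} → SUM(m.cost)=161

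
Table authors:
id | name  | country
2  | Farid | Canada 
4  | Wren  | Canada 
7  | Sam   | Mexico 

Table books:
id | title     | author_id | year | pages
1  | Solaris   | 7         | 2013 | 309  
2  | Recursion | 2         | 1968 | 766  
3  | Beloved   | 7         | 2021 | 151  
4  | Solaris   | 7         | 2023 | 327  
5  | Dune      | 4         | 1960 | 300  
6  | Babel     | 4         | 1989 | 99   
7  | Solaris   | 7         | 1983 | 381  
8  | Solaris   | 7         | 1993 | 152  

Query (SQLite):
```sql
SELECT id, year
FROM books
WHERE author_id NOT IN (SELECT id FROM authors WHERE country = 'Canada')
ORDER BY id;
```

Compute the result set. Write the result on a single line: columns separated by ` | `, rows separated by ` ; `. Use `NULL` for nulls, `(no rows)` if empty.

1 | 2013 ; 3 | 2021 ; 4 | 2023 ; 7 | 1983 ; 8 | 1993

Inner query: authors.id where country = 'Canada'.
Outer: keep books rows whose author_id is not in that set.
Inner query → {2, 4}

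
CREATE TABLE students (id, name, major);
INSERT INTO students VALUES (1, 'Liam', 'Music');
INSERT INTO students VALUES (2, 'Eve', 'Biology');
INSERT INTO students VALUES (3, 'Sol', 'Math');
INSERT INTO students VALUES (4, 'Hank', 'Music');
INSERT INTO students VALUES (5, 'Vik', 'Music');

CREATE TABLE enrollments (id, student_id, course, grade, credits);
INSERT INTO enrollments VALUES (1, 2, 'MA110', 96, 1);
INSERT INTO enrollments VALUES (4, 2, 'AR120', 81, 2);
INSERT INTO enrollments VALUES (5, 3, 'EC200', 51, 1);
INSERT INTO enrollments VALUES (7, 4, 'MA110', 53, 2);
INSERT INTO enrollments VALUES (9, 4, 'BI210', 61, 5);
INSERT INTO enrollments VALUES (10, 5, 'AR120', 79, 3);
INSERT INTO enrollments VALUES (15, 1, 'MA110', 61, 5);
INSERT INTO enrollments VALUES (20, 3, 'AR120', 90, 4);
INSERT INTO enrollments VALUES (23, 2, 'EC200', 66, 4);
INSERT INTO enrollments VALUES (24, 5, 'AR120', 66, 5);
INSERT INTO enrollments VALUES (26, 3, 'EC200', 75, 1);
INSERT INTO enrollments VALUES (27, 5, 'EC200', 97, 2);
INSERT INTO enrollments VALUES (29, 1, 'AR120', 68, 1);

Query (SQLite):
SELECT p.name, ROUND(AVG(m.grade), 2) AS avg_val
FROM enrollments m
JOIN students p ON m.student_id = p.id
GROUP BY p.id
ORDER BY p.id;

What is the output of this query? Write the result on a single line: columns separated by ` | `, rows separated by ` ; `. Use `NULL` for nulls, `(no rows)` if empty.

Join each enrollments row to its students via student_id.
Group joined rows by students.id; compute ROUND(AVG(m.grade), 2) per group.
  1: ids {15, 29} → ROUND(AVG(m.grade), 2)=64.5
  2: ids {1, 4, 23} → ROUND(AVG(m.grade), 2)=81
  3: ids {5, 20, 26} → ROUND(AVG(m.grade), 2)=72
  4: ids {7, 9} → ROUND(AVG(m.grade), 2)=57
  5: ids {10, 24, 27} → ROUND(AVG(m.grade), 2)=80.67

Liam | 64.5 ; Eve | 81 ; Sol | 72 ; Hank | 57 ; Vik | 80.67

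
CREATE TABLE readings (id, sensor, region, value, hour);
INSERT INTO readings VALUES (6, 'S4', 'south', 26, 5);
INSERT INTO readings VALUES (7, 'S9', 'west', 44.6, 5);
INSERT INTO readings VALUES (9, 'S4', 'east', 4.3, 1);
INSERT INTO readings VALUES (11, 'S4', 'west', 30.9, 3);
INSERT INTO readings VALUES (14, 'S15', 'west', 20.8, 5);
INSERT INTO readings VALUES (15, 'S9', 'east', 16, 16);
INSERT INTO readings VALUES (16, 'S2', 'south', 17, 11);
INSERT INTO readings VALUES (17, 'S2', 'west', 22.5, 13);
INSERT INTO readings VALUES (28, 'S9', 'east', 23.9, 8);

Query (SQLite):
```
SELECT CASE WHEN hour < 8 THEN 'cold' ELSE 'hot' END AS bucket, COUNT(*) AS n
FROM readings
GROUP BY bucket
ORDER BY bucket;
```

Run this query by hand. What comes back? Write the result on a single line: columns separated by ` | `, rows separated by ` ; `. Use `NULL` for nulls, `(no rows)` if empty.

Bucket rows by hour < 8 → 'cold' else 'hot'; count each bucket.

cold | 5 ; hot | 4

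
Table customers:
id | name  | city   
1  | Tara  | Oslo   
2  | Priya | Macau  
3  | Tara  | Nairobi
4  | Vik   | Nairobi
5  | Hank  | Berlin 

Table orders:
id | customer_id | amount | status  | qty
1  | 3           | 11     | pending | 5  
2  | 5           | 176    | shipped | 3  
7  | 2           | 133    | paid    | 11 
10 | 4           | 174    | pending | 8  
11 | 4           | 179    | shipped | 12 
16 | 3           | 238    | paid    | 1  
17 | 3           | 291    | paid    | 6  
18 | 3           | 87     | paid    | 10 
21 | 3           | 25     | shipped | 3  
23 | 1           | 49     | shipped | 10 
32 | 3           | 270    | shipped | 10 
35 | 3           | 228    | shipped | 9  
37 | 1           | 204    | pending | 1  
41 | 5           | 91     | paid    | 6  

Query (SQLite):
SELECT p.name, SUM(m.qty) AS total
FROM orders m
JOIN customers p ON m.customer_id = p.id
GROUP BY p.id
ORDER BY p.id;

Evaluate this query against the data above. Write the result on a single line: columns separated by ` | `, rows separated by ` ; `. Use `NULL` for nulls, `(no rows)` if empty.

Join each orders row to its customers via customer_id.
Group joined rows by customers.id; compute SUM(m.qty) per group.
  1: ids {23, 37} → SUM(m.qty)=11
  2: ids {7} → SUM(m.qty)=11
  3: ids {1, 16, 17, 18, 21, 32, 35} → SUM(m.qty)=44
  4: ids {10, 11} → SUM(m.qty)=20
  5: ids {2, 41} → SUM(m.qty)=9

Tara | 11 ; Priya | 11 ; Tara | 44 ; Vik | 20 ; Hank | 9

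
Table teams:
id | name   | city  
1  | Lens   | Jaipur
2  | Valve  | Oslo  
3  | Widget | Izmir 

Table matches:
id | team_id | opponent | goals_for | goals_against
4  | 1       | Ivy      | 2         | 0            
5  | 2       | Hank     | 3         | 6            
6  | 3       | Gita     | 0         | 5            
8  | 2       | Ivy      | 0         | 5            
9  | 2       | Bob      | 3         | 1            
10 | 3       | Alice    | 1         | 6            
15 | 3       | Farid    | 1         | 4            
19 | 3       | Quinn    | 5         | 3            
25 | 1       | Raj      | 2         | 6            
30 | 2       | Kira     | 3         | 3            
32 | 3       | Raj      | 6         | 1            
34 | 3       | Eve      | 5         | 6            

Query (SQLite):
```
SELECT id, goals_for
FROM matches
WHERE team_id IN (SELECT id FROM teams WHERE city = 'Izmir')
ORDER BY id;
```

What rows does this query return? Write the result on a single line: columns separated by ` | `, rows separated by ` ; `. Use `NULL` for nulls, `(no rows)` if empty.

6 | 0 ; 10 | 1 ; 15 | 1 ; 19 | 5 ; 32 | 6 ; 34 | 5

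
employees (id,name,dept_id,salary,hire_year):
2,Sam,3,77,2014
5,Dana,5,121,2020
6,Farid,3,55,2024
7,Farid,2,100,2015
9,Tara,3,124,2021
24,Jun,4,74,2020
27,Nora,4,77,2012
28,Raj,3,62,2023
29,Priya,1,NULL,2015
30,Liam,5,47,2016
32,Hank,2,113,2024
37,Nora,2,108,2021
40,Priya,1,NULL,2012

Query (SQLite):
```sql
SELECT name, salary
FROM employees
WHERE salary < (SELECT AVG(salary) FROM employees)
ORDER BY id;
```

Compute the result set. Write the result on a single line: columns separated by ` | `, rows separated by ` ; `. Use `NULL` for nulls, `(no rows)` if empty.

Scalar subquery: AVG(salary) over all employees rows = 87.090909 (≈; comparison uses full precision).
Keep rows where salary < that value.

Sam | 77 ; Farid | 55 ; Jun | 74 ; Nora | 77 ; Raj | 62 ; Liam | 47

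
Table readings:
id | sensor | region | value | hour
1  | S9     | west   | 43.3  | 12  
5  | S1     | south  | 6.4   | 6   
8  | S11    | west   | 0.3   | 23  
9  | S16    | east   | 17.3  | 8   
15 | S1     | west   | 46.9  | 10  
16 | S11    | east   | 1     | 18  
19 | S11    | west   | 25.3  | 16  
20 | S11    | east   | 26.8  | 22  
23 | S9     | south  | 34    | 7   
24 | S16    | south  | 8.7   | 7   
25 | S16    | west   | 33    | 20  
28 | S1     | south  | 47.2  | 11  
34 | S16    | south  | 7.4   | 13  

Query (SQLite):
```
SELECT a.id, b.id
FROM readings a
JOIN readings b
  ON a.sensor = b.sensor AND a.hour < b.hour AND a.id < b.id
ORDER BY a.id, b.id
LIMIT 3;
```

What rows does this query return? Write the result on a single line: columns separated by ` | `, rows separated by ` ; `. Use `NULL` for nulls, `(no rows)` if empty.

5 | 15 ; 5 | 28 ; 9 | 25

Pairs (a,b) with same sensor, a.hour < b.hour, a.id < b.id.
sensor groups: S1:{5,15,28} S11:{8,16,19,20} S16:{9,24,25,34} S9:{1,23}
Ordered by (a.id, b.id); first 3.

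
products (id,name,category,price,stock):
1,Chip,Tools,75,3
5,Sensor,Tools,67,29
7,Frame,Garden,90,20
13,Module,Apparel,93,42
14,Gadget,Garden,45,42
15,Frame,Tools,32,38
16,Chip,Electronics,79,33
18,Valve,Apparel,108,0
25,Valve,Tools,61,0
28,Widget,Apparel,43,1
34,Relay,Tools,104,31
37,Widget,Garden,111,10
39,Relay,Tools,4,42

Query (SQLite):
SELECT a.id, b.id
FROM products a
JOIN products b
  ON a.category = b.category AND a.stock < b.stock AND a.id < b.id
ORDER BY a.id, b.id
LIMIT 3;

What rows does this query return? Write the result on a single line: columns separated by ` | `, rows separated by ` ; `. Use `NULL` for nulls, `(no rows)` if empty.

Pairs (a,b) with same category, a.stock < b.stock, a.id < b.id.
category groups: Apparel:{13,18,28} Electronics:{16} Garden:{7,14,37} Tools:{1,5,15,25,34,39}
Ordered by (a.id, b.id); first 3.

1 | 5 ; 1 | 15 ; 1 | 34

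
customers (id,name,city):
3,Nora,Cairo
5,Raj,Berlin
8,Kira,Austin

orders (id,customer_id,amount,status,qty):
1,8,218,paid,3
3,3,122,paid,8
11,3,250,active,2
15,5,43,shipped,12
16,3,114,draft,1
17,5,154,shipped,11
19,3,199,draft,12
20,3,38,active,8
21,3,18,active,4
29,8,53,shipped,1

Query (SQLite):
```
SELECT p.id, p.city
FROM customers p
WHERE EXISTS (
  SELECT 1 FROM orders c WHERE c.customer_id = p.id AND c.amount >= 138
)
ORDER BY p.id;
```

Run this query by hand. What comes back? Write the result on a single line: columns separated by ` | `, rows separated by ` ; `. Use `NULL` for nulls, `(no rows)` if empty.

3 | Cairo ; 5 | Berlin ; 8 | Austin

For each customers row, check whether any orders with matching customer_id has amount >= 138.
Keep rows where that is true.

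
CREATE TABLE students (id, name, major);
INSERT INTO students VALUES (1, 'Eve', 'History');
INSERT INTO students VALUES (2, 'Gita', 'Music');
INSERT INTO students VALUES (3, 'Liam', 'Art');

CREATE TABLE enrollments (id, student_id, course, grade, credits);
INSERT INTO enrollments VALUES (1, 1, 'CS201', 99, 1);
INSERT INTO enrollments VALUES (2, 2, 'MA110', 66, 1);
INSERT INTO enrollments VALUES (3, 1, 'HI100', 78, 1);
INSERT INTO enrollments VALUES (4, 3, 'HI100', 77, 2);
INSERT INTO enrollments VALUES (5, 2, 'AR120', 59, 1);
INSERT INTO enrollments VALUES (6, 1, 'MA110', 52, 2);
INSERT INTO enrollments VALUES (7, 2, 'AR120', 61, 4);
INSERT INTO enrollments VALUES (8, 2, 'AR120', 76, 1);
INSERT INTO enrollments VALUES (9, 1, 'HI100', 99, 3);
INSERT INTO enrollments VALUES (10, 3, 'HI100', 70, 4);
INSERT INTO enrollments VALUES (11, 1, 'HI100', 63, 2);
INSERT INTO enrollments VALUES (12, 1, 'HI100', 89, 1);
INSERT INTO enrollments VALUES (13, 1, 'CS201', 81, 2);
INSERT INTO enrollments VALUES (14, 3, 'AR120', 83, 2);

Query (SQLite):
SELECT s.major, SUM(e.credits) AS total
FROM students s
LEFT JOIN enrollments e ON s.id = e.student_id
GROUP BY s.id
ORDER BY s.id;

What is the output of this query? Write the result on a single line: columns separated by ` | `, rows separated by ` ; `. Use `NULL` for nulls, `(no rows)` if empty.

History | 12 ; Music | 7 ; Art | 8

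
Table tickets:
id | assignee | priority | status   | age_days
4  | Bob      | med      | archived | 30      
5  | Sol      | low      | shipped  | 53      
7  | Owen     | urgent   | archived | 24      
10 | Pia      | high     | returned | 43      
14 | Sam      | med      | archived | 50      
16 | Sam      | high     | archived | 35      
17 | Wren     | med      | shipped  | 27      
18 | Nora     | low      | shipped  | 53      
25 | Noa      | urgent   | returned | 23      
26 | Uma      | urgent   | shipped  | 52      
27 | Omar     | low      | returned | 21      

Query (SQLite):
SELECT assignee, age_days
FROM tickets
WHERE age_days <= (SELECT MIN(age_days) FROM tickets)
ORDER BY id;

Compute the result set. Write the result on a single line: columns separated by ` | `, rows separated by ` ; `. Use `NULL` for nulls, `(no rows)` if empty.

Scalar subquery: MIN(age_days) over all tickets rows = 21.
Keep rows where age_days <= that value.

Omar | 21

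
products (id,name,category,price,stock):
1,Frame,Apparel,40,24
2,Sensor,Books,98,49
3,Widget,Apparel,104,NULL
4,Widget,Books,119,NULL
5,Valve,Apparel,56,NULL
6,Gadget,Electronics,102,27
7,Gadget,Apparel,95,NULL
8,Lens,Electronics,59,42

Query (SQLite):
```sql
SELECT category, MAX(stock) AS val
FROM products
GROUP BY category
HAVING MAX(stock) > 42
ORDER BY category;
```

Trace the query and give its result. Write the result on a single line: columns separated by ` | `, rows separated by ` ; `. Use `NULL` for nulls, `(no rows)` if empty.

Partition products by category; compute MAX(stock) within each group.
HAVING: keep groups where MAX(stock) > 42.
  Apparel: ids {1, 3, 5, 7} → MAX(stock)=24
  Books: ids {2, 4} → MAX(stock)=49
  Electronics: ids {6, 8} → MAX(stock)=42

Books | 49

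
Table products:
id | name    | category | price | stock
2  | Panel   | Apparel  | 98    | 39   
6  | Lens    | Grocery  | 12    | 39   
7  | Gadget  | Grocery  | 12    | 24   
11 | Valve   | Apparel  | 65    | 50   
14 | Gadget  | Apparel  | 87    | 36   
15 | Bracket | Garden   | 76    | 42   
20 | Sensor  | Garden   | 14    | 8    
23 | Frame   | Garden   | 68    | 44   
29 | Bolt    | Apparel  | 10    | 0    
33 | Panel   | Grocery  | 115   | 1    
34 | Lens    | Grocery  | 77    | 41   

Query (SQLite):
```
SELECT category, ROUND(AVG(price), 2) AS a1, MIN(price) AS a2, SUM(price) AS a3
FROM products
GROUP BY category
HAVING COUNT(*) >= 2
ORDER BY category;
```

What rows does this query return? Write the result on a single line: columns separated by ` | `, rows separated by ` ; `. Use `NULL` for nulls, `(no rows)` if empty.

Group products by category.
Per group compute: ROUND(AVG(price), 2), MIN(price), SUM(price).
HAVING: drop groups with fewer than 2 rows.
  Apparel: ids {2, 11, 14, 29} → ROUND(AVG(price), 2)=65, MIN(price)=10, SUM(price)=260
  Garden: ids {15, 20, 23} → ROUND(AVG(price), 2)=52.67, MIN(price)=14, SUM(price)=158
  Grocery: ids {6, 7, 33, 34} → ROUND(AVG(price), 2)=54, MIN(price)=12, SUM(price)=216

Apparel | 65 | 10 | 260 ; Garden | 52.67 | 14 | 158 ; Grocery | 54 | 12 | 216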